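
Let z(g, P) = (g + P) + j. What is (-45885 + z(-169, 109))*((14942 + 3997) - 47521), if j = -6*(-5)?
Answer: 1312342530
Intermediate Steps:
j = 30
z(g, P) = 30 + P + g (z(g, P) = (g + P) + 30 = (P + g) + 30 = 30 + P + g)
(-45885 + z(-169, 109))*((14942 + 3997) - 47521) = (-45885 + (30 + 109 - 169))*((14942 + 3997) - 47521) = (-45885 - 30)*(18939 - 47521) = -45915*(-28582) = 1312342530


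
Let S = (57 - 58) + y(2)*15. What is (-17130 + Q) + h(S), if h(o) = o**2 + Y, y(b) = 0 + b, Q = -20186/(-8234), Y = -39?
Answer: -67212283/4117 ≈ -16326.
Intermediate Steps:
Q = 10093/4117 (Q = -20186*(-1/8234) = 10093/4117 ≈ 2.4515)
y(b) = b
S = 29 (S = (57 - 58) + 2*15 = -1 + 30 = 29)
h(o) = -39 + o**2 (h(o) = o**2 - 39 = -39 + o**2)
(-17130 + Q) + h(S) = (-17130 + 10093/4117) + (-39 + 29**2) = -70514117/4117 + (-39 + 841) = -70514117/4117 + 802 = -67212283/4117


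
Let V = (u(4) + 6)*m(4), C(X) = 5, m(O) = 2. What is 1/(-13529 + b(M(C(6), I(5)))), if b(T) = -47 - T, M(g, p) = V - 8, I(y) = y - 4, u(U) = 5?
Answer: -1/13590 ≈ -7.3584e-5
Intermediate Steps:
V = 22 (V = (5 + 6)*2 = 11*2 = 22)
I(y) = -4 + y
M(g, p) = 14 (M(g, p) = 22 - 8 = 14)
1/(-13529 + b(M(C(6), I(5)))) = 1/(-13529 + (-47 - 1*14)) = 1/(-13529 + (-47 - 14)) = 1/(-13529 - 61) = 1/(-13590) = -1/13590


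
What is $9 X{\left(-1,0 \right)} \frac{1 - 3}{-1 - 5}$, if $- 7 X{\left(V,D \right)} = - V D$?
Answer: $0$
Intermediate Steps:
$X{\left(V,D \right)} = \frac{D V}{7}$ ($X{\left(V,D \right)} = - \frac{\left(-1\right) V D}{7} = - \frac{\left(-1\right) D V}{7} = \frac{D V}{7}$)
$9 X{\left(-1,0 \right)} \frac{1 - 3}{-1 - 5} = 9 \cdot \frac{1}{7} \cdot 0 \left(-1\right) \frac{1 - 3}{-1 - 5} = 9 \cdot 0 \left(- \frac{2}{-6}\right) = 0 \left(\left(-2\right) \left(- \frac{1}{6}\right)\right) = 0 \cdot \frac{1}{3} = 0$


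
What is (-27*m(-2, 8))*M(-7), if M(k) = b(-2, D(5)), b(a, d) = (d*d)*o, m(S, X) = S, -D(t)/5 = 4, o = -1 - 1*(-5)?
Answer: 86400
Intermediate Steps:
o = 4 (o = -1 + 5 = 4)
D(t) = -20 (D(t) = -5*4 = -20)
b(a, d) = 4*d² (b(a, d) = (d*d)*4 = d²*4 = 4*d²)
M(k) = 1600 (M(k) = 4*(-20)² = 4*400 = 1600)
(-27*m(-2, 8))*M(-7) = -27*(-2)*1600 = 54*1600 = 86400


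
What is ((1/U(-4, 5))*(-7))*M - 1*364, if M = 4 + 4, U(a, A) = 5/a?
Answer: -1596/5 ≈ -319.20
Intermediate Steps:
M = 8
((1/U(-4, 5))*(-7))*M - 1*364 = ((1/(5/(-4)))*(-7))*8 - 1*364 = ((1/(5*(-1/4)))*(-7))*8 - 364 = ((1/(-5/4))*(-7))*8 - 364 = ((1*(-4/5))*(-7))*8 - 364 = -4/5*(-7)*8 - 364 = (28/5)*8 - 364 = 224/5 - 364 = -1596/5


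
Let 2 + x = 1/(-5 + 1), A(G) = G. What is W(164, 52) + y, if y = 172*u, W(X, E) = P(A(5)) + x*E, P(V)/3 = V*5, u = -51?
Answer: -8814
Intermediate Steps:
P(V) = 15*V (P(V) = 3*(V*5) = 3*(5*V) = 15*V)
x = -9/4 (x = -2 + 1/(-5 + 1) = -2 + 1/(-4) = -2 - ¼ = -9/4 ≈ -2.2500)
W(X, E) = 75 - 9*E/4 (W(X, E) = 15*5 - 9*E/4 = 75 - 9*E/4)
y = -8772 (y = 172*(-51) = -8772)
W(164, 52) + y = (75 - 9/4*52) - 8772 = (75 - 117) - 8772 = -42 - 8772 = -8814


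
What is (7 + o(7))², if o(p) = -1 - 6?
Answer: 0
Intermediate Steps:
o(p) = -7
(7 + o(7))² = (7 - 7)² = 0² = 0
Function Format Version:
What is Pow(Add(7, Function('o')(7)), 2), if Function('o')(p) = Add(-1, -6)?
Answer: 0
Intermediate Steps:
Function('o')(p) = -7
Pow(Add(7, Function('o')(7)), 2) = Pow(Add(7, -7), 2) = Pow(0, 2) = 0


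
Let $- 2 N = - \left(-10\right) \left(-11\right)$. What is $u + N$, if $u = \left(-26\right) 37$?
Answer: $-907$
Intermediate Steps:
$u = -962$
$N = 55$ ($N = - \frac{\left(-1\right) \left(\left(-10\right) \left(-11\right)\right)}{2} = - \frac{\left(-1\right) 110}{2} = \left(- \frac{1}{2}\right) \left(-110\right) = 55$)
$u + N = -962 + 55 = -907$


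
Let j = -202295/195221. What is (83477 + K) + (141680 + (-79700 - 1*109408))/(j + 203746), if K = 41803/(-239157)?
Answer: 264691484934743104930/3170846787624549 ≈ 83477.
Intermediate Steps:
j = -202295/195221 (j = -202295*1/195221 = -202295/195221 ≈ -1.0362)
K = -41803/239157 (K = 41803*(-1/239157) = -41803/239157 ≈ -0.17479)
(83477 + K) + (141680 + (-79700 - 1*109408))/(j + 203746) = (83477 - 41803/239157) + (141680 + (-79700 - 1*109408))/(-202295/195221 + 203746) = 19964067086/239157 + (141680 + (-79700 - 109408))/(39775295571/195221) = 19964067086/239157 + (141680 - 189108)*(195221/39775295571) = 19964067086/239157 - 47428*195221/39775295571 = 19964067086/239157 - 9258941588/39775295571 = 264691484934743104930/3170846787624549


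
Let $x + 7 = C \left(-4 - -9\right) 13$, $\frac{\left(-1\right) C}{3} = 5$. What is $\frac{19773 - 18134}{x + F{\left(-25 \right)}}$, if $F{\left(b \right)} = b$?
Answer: $- \frac{1639}{1007} \approx -1.6276$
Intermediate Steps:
$C = -15$ ($C = \left(-3\right) 5 = -15$)
$x = -982$ ($x = -7 + - 15 \left(-4 - -9\right) 13 = -7 + - 15 \left(-4 + 9\right) 13 = -7 + \left(-15\right) 5 \cdot 13 = -7 - 975 = -982$)
$\frac{19773 - 18134}{x + F{\left(-25 \right)}} = \frac{19773 - 18134}{-982 - 25} = \frac{1639}{-1007} = 1639 \left(- \frac{1}{1007}\right) = - \frac{1639}{1007}$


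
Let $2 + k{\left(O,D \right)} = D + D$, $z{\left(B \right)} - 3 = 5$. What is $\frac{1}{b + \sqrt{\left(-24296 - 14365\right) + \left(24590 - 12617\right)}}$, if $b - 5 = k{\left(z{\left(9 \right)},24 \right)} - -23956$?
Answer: $\frac{24007}{576362737} - \frac{8 i \sqrt{417}}{576362737} \approx 4.1653 \cdot 10^{-5} - 2.8344 \cdot 10^{-7} i$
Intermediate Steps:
$z{\left(B \right)} = 8$ ($z{\left(B \right)} = 3 + 5 = 8$)
$k{\left(O,D \right)} = -2 + 2 D$ ($k{\left(O,D \right)} = -2 + \left(D + D\right) = -2 + 2 D$)
$b = 24007$ ($b = 5 + \left(\left(-2 + 2 \cdot 24\right) - -23956\right) = 5 + \left(\left(-2 + 48\right) + 23956\right) = 5 + \left(46 + 23956\right) = 5 + 24002 = 24007$)
$\frac{1}{b + \sqrt{\left(-24296 - 14365\right) + \left(24590 - 12617\right)}} = \frac{1}{24007 + \sqrt{\left(-24296 - 14365\right) + \left(24590 - 12617\right)}} = \frac{1}{24007 + \sqrt{-38661 + 11973}} = \frac{1}{24007 + \sqrt{-26688}} = \frac{1}{24007 + 8 i \sqrt{417}}$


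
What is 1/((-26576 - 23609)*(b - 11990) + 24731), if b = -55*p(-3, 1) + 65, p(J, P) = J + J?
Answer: 1/581919806 ≈ 1.7184e-9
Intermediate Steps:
p(J, P) = 2*J
b = 395 (b = -110*(-3) + 65 = -55*(-6) + 65 = 330 + 65 = 395)
1/((-26576 - 23609)*(b - 11990) + 24731) = 1/((-26576 - 23609)*(395 - 11990) + 24731) = 1/(-50185*(-11595) + 24731) = 1/(581895075 + 24731) = 1/581919806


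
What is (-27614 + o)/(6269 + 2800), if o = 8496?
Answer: -19118/9069 ≈ -2.1081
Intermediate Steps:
(-27614 + o)/(6269 + 2800) = (-27614 + 8496)/(6269 + 2800) = -19118/9069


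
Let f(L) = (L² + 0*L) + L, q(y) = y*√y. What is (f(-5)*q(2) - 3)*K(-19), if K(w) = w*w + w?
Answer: -1026 + 13680*√2 ≈ 18320.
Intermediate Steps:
q(y) = y^(3/2)
f(L) = L + L² (f(L) = (L² + 0) + L = L² + L = L + L²)
K(w) = w + w² (K(w) = w² + w = w + w²)
(f(-5)*q(2) - 3)*K(-19) = ((-5*(1 - 5))*2^(3/2) - 3)*(-19*(1 - 19)) = ((-5*(-4))*(2*√2) - 3)*(-19*(-18)) = (20*(2*√2) - 3)*342 = (40*√2 - 3)*342 = (-3 + 40*√2)*342 = -1026 + 13680*√2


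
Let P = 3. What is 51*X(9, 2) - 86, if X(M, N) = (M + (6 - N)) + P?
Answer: 730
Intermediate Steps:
X(M, N) = 9 + M - N (X(M, N) = (M + (6 - N)) + 3 = (6 + M - N) + 3 = 9 + M - N)
51*X(9, 2) - 86 = 51*(9 + 9 - 1*2) - 86 = 51*(9 + 9 - 2) - 86 = 51*16 - 86 = 816 - 86 = 730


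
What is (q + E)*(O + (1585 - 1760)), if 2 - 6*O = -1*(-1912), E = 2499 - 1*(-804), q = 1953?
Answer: -2592960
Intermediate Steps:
E = 3303 (E = 2499 + 804 = 3303)
O = -955/3 (O = ⅓ - (-1)*(-1912)/6 = ⅓ - ⅙*1912 = ⅓ - 956/3 = -955/3 ≈ -318.33)
(q + E)*(O + (1585 - 1760)) = (1953 + 3303)*(-955/3 + (1585 - 1760)) = 5256*(-955/3 - 175) = 5256*(-1480/3) = -2592960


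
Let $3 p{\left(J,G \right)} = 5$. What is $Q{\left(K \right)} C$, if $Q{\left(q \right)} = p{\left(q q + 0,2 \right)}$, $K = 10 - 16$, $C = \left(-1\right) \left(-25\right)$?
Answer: $\frac{125}{3} \approx 41.667$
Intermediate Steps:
$C = 25$
$K = -6$ ($K = 10 - 16 = -6$)
$p{\left(J,G \right)} = \frac{5}{3}$ ($p{\left(J,G \right)} = \frac{1}{3} \cdot 5 = \frac{5}{3}$)
$Q{\left(q \right)} = \frac{5}{3}$
$Q{\left(K \right)} C = \frac{5}{3} \cdot 25 = \frac{125}{3}$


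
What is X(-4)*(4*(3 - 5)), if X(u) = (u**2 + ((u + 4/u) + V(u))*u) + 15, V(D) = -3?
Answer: -504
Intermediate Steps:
X(u) = 15 + u**2 + u*(-3 + u + 4/u) (X(u) = (u**2 + ((u + 4/u) - 3)*u) + 15 = (u**2 + (-3 + u + 4/u)*u) + 15 = (u**2 + u*(-3 + u + 4/u)) + 15 = 15 + u**2 + u*(-3 + u + 4/u))
X(-4)*(4*(3 - 5)) = (19 - 3*(-4) + 2*(-4)**2)*(4*(3 - 5)) = (19 + 12 + 2*16)*(4*(-2)) = (19 + 12 + 32)*(-8) = 63*(-8) = -504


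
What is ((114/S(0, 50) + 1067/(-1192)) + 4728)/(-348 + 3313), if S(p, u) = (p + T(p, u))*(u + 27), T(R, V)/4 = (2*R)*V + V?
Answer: 10846831811/6803489000 ≈ 1.5943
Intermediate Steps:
T(R, V) = 4*V + 8*R*V (T(R, V) = 4*((2*R)*V + V) = 4*(2*R*V + V) = 4*(V + 2*R*V) = 4*V + 8*R*V)
S(p, u) = (27 + u)*(p + 4*u*(1 + 2*p)) (S(p, u) = (p + 4*u*(1 + 2*p))*(u + 27) = (p + 4*u*(1 + 2*p))*(27 + u) = (27 + u)*(p + 4*u*(1 + 2*p)))
((114/S(0, 50) + 1067/(-1192)) + 4728)/(-348 + 3313) = ((114/(4*50**2 + 27*0 + 108*50 + 8*0*50**2 + 217*0*50) + 1067/(-1192)) + 4728)/(-348 + 3313) = ((114/(4*2500 + 0 + 5400 + 8*0*2500 + 0) + 1067*(-1/1192)) + 4728)/2965 = ((114/(10000 + 0 + 5400 + 0 + 0) - 1067/1192) + 4728)*(1/2965) = ((114/15400 - 1067/1192) + 4728)*(1/2965) = ((114*(1/15400) - 1067/1192) + 4728)*(1/2965) = ((57/7700 - 1067/1192) + 4728)*(1/2965) = (-2036989/2294600 + 4728)*(1/2965) = (10846831811/2294600)*(1/2965) = 10846831811/6803489000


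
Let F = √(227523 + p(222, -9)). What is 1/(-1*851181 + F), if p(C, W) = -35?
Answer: -851181/724508867273 - 4*√14218/724508867273 ≈ -1.1755e-6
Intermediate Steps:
F = 4*√14218 (F = √(227523 - 35) = √227488 = 4*√14218 ≈ 476.96)
1/(-1*851181 + F) = 1/(-1*851181 + 4*√14218) = 1/(-851181 + 4*√14218)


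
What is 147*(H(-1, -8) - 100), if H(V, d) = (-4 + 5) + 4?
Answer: -13965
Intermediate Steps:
H(V, d) = 5 (H(V, d) = 1 + 4 = 5)
147*(H(-1, -8) - 100) = 147*(5 - 100) = 147*(-95) = -13965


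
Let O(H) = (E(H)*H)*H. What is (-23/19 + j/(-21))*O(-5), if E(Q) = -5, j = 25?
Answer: 119750/399 ≈ 300.13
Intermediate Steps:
O(H) = -5*H² (O(H) = (-5*H)*H = -5*H²)
(-23/19 + j/(-21))*O(-5) = (-23/19 + 25/(-21))*(-5*(-5)²) = (-23*1/19 + 25*(-1/21))*(-5*25) = (-23/19 - 25/21)*(-125) = -958/399*(-125) = 119750/399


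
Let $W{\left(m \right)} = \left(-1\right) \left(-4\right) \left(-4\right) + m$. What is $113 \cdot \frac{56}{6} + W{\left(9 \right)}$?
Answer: $\frac{3143}{3} \approx 1047.7$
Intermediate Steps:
$W{\left(m \right)} = -16 + m$ ($W{\left(m \right)} = 4 \left(-4\right) + m = -16 + m$)
$113 \cdot \frac{56}{6} + W{\left(9 \right)} = 113 \cdot \frac{56}{6} + \left(-16 + 9\right) = 113 \cdot 56 \cdot \frac{1}{6} - 7 = 113 \cdot \frac{28}{3} - 7 = \frac{3164}{3} - 7 = \frac{3143}{3}$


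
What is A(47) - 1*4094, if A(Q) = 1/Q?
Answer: -192417/47 ≈ -4094.0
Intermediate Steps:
A(47) - 1*4094 = 1/47 - 1*4094 = 1/47 - 4094 = -192417/47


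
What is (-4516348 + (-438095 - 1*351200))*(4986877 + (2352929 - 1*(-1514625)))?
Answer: -46978449854133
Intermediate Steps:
(-4516348 + (-438095 - 1*351200))*(4986877 + (2352929 - 1*(-1514625))) = (-4516348 + (-438095 - 351200))*(4986877 + (2352929 + 1514625)) = (-4516348 - 789295)*(4986877 + 3867554) = -5305643*8854431 = -46978449854133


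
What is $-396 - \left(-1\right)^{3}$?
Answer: $-395$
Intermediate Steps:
$-396 - \left(-1\right)^{3} = -396 - -1 = -396 + 1 = -395$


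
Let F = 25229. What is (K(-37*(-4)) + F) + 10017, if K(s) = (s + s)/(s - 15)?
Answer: 4688014/133 ≈ 35248.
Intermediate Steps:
K(s) = 2*s/(-15 + s) (K(s) = (2*s)/(-15 + s) = 2*s/(-15 + s))
(K(-37*(-4)) + F) + 10017 = (2*(-37*(-4))/(-15 - 37*(-4)) + 25229) + 10017 = (2*148/(-15 + 148) + 25229) + 10017 = (2*148/133 + 25229) + 10017 = (2*148*(1/133) + 25229) + 10017 = (296/133 + 25229) + 10017 = 3355753/133 + 10017 = 4688014/133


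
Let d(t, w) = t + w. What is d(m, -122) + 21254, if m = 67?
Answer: 21199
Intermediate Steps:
d(m, -122) + 21254 = (67 - 122) + 21254 = -55 + 21254 = 21199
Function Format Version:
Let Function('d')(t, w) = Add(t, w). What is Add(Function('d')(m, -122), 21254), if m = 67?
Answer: 21199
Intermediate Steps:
Add(Function('d')(m, -122), 21254) = Add(Add(67, -122), 21254) = Add(-55, 21254) = 21199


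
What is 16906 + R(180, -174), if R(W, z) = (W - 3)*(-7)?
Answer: 15667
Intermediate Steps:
R(W, z) = 21 - 7*W (R(W, z) = (-3 + W)*(-7) = 21 - 7*W)
16906 + R(180, -174) = 16906 + (21 - 7*180) = 16906 + (21 - 1260) = 16906 - 1239 = 15667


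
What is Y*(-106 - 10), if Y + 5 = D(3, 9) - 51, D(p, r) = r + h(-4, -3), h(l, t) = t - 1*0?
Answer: 5800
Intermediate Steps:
h(l, t) = t (h(l, t) = t + 0 = t)
D(p, r) = -3 + r (D(p, r) = r - 3 = -3 + r)
Y = -50 (Y = -5 + ((-3 + 9) - 51) = -5 + (6 - 51) = -5 - 45 = -50)
Y*(-106 - 10) = -50*(-106 - 10) = -50*(-116) = 5800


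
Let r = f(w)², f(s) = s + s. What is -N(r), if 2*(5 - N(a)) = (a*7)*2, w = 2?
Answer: 107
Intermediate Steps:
f(s) = 2*s
r = 16 (r = (2*2)² = 4² = 16)
N(a) = 5 - 7*a (N(a) = 5 - a*7*2/2 = 5 - 7*a*2/2 = 5 - 7*a)
-N(r) = -(5 - 7*16) = -(5 - 112) = -1*(-107) = 107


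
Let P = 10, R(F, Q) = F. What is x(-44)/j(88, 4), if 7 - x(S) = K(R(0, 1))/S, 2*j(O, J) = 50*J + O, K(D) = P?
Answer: 53/1056 ≈ 0.050189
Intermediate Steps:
K(D) = 10
j(O, J) = O/2 + 25*J (j(O, J) = (50*J + O)/2 = (O + 50*J)/2 = O/2 + 25*J)
x(S) = 7 - 10/S
x(-44)/j(88, 4) = (7 - 10/(-44))/((1/2)*88 + 25*4) = (7 - 10*(-1/44))/(44 + 100) = (7 + 5/22)/144 = (159/22)*(1/144) = 53/1056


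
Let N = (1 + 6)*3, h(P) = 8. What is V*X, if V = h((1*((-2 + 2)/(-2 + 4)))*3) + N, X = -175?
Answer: -5075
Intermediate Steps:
N = 21 (N = 7*3 = 21)
V = 29 (V = 8 + 21 = 29)
V*X = 29*(-175) = -5075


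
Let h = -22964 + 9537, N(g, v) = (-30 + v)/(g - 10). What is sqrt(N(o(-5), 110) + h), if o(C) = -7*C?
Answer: I*sqrt(335595)/5 ≈ 115.86*I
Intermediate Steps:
N(g, v) = (-30 + v)/(-10 + g)
h = -13427
sqrt(N(o(-5), 110) + h) = sqrt((-30 + 110)/(-10 - 7*(-5)) - 13427) = sqrt(80/(-10 + 35) - 13427) = sqrt(80/25 - 13427) = sqrt((1/25)*80 - 13427) = sqrt(16/5 - 13427) = sqrt(-67119/5) = I*sqrt(335595)/5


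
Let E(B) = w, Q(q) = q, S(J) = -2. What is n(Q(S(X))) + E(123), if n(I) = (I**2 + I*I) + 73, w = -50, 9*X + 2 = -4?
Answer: 31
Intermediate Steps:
X = -2/3 (X = -2/9 + (1/9)*(-4) = -2/9 - 4/9 = -2/3 ≈ -0.66667)
E(B) = -50
n(I) = 73 + 2*I**2 (n(I) = (I**2 + I**2) + 73 = 2*I**2 + 73 = 73 + 2*I**2)
n(Q(S(X))) + E(123) = (73 + 2*(-2)**2) - 50 = (73 + 2*4) - 50 = (73 + 8) - 50 = 81 - 50 = 31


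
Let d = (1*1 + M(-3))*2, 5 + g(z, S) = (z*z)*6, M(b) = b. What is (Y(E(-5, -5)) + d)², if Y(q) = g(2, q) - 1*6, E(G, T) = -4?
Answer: 81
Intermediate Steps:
g(z, S) = -5 + 6*z² (g(z, S) = -5 + (z*z)*6 = -5 + z²*6 = -5 + 6*z²)
d = -4 (d = (1*1 - 3)*2 = (1 - 3)*2 = -2*2 = -4)
Y(q) = 13 (Y(q) = (-5 + 6*2²) - 1*6 = (-5 + 6*4) - 6 = (-5 + 24) - 6 = 19 - 6 = 13)
(Y(E(-5, -5)) + d)² = (13 - 4)² = 9² = 81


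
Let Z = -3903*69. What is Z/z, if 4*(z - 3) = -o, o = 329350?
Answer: 538614/164669 ≈ 3.2709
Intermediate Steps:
Z = -269307
z = -164669/2 (z = 3 + (-1*329350)/4 = 3 + (¼)*(-329350) = 3 - 164675/2 = -164669/2 ≈ -82335.)
Z/z = -269307/(-164669/2) = -269307*(-2/164669) = 538614/164669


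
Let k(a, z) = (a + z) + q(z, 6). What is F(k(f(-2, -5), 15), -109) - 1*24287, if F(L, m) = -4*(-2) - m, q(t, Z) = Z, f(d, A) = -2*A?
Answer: -24170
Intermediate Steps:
k(a, z) = 6 + a + z (k(a, z) = (a + z) + 6 = 6 + a + z)
F(L, m) = 8 - m
F(k(f(-2, -5), 15), -109) - 1*24287 = (8 - 1*(-109)) - 1*24287 = (8 + 109) - 24287 = 117 - 24287 = -24170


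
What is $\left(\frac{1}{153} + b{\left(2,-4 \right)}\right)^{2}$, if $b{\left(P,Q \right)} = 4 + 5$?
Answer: $\frac{1898884}{23409} \approx 81.118$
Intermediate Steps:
$b{\left(P,Q \right)} = 9$
$\left(\frac{1}{153} + b{\left(2,-4 \right)}\right)^{2} = \left(\frac{1}{153} + 9\right)^{2} = \left(\frac{1378}{153}\right)^{2} = \frac{1898884}{23409}$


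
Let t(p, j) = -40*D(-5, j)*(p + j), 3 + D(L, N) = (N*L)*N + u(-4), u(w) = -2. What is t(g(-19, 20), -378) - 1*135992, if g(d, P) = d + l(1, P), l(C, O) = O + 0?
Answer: -10773664992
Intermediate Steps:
l(C, O) = O
g(d, P) = P + d (g(d, P) = d + P = P + d)
D(L, N) = -5 + L*N**2 (D(L, N) = -3 + ((N*L)*N - 2) = -3 + ((L*N)*N - 2) = -3 + (L*N**2 - 2) = -3 + (-2 + L*N**2) = -5 + L*N**2)
t(p, j) = -40*(-5 - 5*j**2)*(j + p) (t(p, j) = -40*(-5 - 5*j**2)*(p + j) = -40*(-5 - 5*j**2)*(j + p))
t(g(-19, 20), -378) - 1*135992 = 200*(1 + (-378)**2)*(-378 + (20 - 19)) - 1*135992 = 200*(1 + 142884)*(-378 + 1) - 135992 = 200*142885*(-377) - 135992 = -10773529000 - 135992 = -10773664992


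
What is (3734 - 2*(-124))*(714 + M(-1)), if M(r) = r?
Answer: 2839166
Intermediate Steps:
(3734 - 2*(-124))*(714 + M(-1)) = (3734 - 2*(-124))*(714 - 1) = (3734 + 248)*713 = 3982*713 = 2839166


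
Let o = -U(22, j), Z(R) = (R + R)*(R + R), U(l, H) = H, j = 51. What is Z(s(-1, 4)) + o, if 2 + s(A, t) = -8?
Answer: 349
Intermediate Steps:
s(A, t) = -10 (s(A, t) = -2 - 8 = -10)
Z(R) = 4*R² (Z(R) = (2*R)*(2*R) = 4*R²)
o = -51 (o = -1*51 = -51)
Z(s(-1, 4)) + o = 4*(-10)² - 51 = 4*100 - 51 = 400 - 51 = 349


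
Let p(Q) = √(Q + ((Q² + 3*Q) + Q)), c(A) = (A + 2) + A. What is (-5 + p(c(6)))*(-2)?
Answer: 10 - 2*√266 ≈ -22.619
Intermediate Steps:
c(A) = 2 + 2*A (c(A) = (2 + A) + A = 2 + 2*A)
p(Q) = √(Q² + 5*Q) (p(Q) = √(Q + (Q² + 4*Q)) = √(Q² + 5*Q))
(-5 + p(c(6)))*(-2) = (-5 + √((2 + 2*6)*(5 + (2 + 2*6))))*(-2) = (-5 + √((2 + 12)*(5 + (2 + 12))))*(-2) = (-5 + √(14*(5 + 14)))*(-2) = (-5 + √(14*19))*(-2) = (-5 + √266)*(-2) = 10 - 2*√266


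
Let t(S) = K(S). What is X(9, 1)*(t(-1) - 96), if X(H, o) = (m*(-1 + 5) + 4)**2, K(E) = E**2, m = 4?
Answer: -38000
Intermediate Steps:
t(S) = S**2
X(H, o) = 400 (X(H, o) = (4*(-1 + 5) + 4)**2 = (4*4 + 4)**2 = (16 + 4)**2 = 20**2 = 400)
X(9, 1)*(t(-1) - 96) = 400*((-1)**2 - 96) = 400*(1 - 96) = 400*(-95) = -38000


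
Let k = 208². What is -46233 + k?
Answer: -2969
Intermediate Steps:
k = 43264
-46233 + k = -46233 + 43264 = -2969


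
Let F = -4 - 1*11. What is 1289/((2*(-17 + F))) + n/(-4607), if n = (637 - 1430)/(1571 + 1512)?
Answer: -18308107357/909016384 ≈ -20.141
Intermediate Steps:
F = -15 (F = -4 - 11 = -15)
n = -793/3083 ≈ -0.25722
1289/((2*(-17 + F))) + n/(-4607) = 1289/((2*(-17 - 15))) - 793/3083/(-4607) = 1289/((2*(-32))) - 793/3083*(-1/4607) = 1289/(-64) + 793/14203381 = 1289*(-1/64) + 793/14203381 = -1289/64 + 793/14203381 = -18308107357/909016384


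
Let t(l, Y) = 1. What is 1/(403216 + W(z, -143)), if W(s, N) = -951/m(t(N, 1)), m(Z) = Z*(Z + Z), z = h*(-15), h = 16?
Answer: 2/805481 ≈ 2.4830e-6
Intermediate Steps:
z = -240 (z = 16*(-15) = -240)
m(Z) = 2*Z**2 (m(Z) = Z*(2*Z) = 2*Z**2)
W(s, N) = -951/2 (W(s, N) = -951/(2*1**2) = -951/(2*1) = -951/2)
1/(403216 + W(z, -143)) = 1/(403216 - 951/2) = 1/(805481/2) = 2/805481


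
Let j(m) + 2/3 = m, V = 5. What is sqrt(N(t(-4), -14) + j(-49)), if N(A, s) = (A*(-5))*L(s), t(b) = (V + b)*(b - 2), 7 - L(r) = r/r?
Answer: sqrt(1173)/3 ≈ 11.416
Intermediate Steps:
j(m) = -2/3 + m
L(r) = 6 (L(r) = 7 - r/r = 7 - 1*1 = 7 - 1 = 6)
t(b) = (-2 + b)*(5 + b) (t(b) = (5 + b)*(b - 2) = (5 + b)*(-2 + b) = (-2 + b)*(5 + b))
N(A, s) = -30*A (N(A, s) = (A*(-5))*6 = -5*A*6 = -30*A)
sqrt(N(t(-4), -14) + j(-49)) = sqrt(-30*(-10 + (-4)**2 + 3*(-4)) + (-2/3 - 49)) = sqrt(-30*(-10 + 16 - 12) - 149/3) = sqrt(-30*(-6) - 149/3) = sqrt(180 - 149/3) = sqrt(391/3) = sqrt(1173)/3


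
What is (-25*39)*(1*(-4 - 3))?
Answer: 6825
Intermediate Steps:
(-25*39)*(1*(-4 - 3)) = -975*(-7) = 6825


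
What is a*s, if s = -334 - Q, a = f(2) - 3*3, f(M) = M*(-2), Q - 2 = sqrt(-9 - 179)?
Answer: 4368 + 26*I*sqrt(47) ≈ 4368.0 + 178.25*I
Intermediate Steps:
Q = 2 + 2*I*sqrt(47) (Q = 2 + sqrt(-9 - 179) = 2 + sqrt(-188) = 2 + 2*I*sqrt(47) ≈ 2.0 + 13.711*I)
f(M) = -2*M
a = -13 (a = -2*2 - 3*3 = -4 - 9 = -13)
s = -336 - 2*I*sqrt(47) (s = -334 - (2 + 2*I*sqrt(47)) = -334 + (-2 - 2*I*sqrt(47)) = -336 - 2*I*sqrt(47) ≈ -336.0 - 13.711*I)
a*s = -13*(-336 - 2*I*sqrt(47)) = 4368 + 26*I*sqrt(47)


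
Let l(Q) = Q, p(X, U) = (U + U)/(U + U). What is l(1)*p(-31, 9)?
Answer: 1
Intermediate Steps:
p(X, U) = 1 (p(X, U) = (2*U)/((2*U)) = (2*U)*(1/(2*U)) = 1)
l(1)*p(-31, 9) = 1*1 = 1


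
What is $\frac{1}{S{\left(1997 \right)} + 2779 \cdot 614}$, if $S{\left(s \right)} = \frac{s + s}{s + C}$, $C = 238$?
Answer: $\frac{2235}{3813597904} \approx 5.8606 \cdot 10^{-7}$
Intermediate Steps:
$S{\left(s \right)} = \frac{2 s}{238 + s}$ ($S{\left(s \right)} = \frac{s + s}{s + 238} = \frac{2 s}{238 + s}$)
$\frac{1}{S{\left(1997 \right)} + 2779 \cdot 614} = \frac{1}{2 \cdot 1997 \frac{1}{238 + 1997} + 2779 \cdot 614} = \frac{1}{2 \cdot 1997 \cdot \frac{1}{2235} + 1706306} = \frac{1}{\frac{3994}{2235} + 1706306} = \frac{1}{\frac{3813597904}{2235}} = \frac{2235}{3813597904}$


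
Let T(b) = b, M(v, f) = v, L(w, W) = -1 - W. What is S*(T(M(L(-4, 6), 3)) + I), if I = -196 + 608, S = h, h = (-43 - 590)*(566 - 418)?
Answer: -37942020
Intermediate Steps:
h = -93684 (h = -633*148 = -93684)
S = -93684
I = 412
S*(T(M(L(-4, 6), 3)) + I) = -93684*((-1 - 1*6) + 412) = -93684*((-1 - 6) + 412) = -93684*(-7 + 412) = -93684*405 = -37942020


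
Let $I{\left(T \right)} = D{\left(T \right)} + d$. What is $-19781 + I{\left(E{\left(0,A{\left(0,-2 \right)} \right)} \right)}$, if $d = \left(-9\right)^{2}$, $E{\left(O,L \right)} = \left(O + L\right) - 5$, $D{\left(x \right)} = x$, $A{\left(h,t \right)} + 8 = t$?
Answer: $-19715$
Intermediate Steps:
$A{\left(h,t \right)} = -8 + t$
$E{\left(O,L \right)} = -5 + L + O$ ($E{\left(O,L \right)} = \left(L + O\right) - 5 = -5 + L + O$)
$d = 81$
$I{\left(T \right)} = 81 + T$ ($I{\left(T \right)} = T + 81 = 81 + T$)
$-19781 + I{\left(E{\left(0,A{\left(0,-2 \right)} \right)} \right)} = -19781 + \left(81 - 15\right) = -19781 + 66 = -19715$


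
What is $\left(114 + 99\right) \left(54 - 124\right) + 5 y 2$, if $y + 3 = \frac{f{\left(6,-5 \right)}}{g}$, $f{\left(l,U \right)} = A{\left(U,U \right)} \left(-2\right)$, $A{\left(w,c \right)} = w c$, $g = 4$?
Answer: $-15065$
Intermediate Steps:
$A{\left(w,c \right)} = c w$
$f{\left(l,U \right)} = - 2 U^{2}$ ($f{\left(l,U \right)} = U U \left(-2\right) = U^{2} \left(-2\right) = - 2 U^{2}$)
$y = - \frac{31}{2}$ ($y = -3 + \frac{\left(-2\right) \left(-5\right)^{2}}{4} = -3 + \left(-2\right) 25 \cdot \frac{1}{4} = -3 - \frac{25}{2} = - \frac{31}{2} \approx -15.5$)
$\left(114 + 99\right) \left(54 - 124\right) + 5 y 2 = \left(114 + 99\right) \left(54 - 124\right) + 5 \left(- \frac{31}{2}\right) 2 = 213 \left(-70\right) - 155 = -14910 - 155 = -15065$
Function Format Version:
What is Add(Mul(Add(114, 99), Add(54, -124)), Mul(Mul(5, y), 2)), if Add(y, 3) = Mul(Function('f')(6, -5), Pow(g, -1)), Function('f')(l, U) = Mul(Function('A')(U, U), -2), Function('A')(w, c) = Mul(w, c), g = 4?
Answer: -15065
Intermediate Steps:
Function('A')(w, c) = Mul(c, w)
Function('f')(l, U) = Mul(-2, Pow(U, 2)) (Function('f')(l, U) = Mul(Mul(U, U), -2) = Mul(Pow(U, 2), -2) = Mul(-2, Pow(U, 2)))
y = Rational(-31, 2) (y = Add(-3, Mul(Mul(-2, Pow(-5, 2)), Pow(4, -1))) = Add(-3, Mul(Mul(-2, 25), Rational(1, 4))) = Add(-3, Mul(-50, Rational(1, 4))) = Add(-3, Rational(-25, 2)) = Rational(-31, 2) ≈ -15.500)
Add(Mul(Add(114, 99), Add(54, -124)), Mul(Mul(5, y), 2)) = Add(Mul(Add(114, 99), Add(54, -124)), Mul(Mul(5, Rational(-31, 2)), 2)) = Add(Mul(213, -70), Mul(Rational(-155, 2), 2)) = Add(-14910, -155) = -15065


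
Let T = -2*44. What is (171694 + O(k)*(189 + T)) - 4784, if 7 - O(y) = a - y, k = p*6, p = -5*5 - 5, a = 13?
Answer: 148124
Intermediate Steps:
p = -30 (p = -25 - 5 = -30)
T = -88
k = -180 (k = -30*6 = -180)
O(y) = -6 + y (O(y) = 7 - (13 - y) = 7 + (-13 + y) = -6 + y)
(171694 + O(k)*(189 + T)) - 4784 = (171694 + (-6 - 180)*(189 - 88)) - 4784 = (171694 - 186*101) - 4784 = (171694 - 18786) - 4784 = 152908 - 4784 = 148124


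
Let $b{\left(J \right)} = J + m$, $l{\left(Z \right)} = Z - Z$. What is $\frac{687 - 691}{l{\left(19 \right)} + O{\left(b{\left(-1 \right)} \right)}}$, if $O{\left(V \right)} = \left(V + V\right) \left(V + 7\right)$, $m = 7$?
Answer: $- \frac{1}{39} \approx -0.025641$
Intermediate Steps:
$l{\left(Z \right)} = 0$
$b{\left(J \right)} = 7 + J$ ($b{\left(J \right)} = J + 7 = 7 + J$)
$O{\left(V \right)} = 2 V \left(7 + V\right)$
$\frac{687 - 691}{l{\left(19 \right)} + O{\left(b{\left(-1 \right)} \right)}} = \frac{687 - 691}{0 + 2 \left(7 - 1\right) \left(7 + \left(7 - 1\right)\right)} = - \frac{4}{0 + 2 \cdot 6 \left(7 + 6\right)} = - \frac{4}{0 + 2 \cdot 6 \cdot 13} = - \frac{4}{0 + 156} = - \frac{4}{156} = \left(-4\right) \frac{1}{156} = - \frac{1}{39}$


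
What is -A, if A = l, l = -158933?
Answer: 158933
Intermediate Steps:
A = -158933
-A = -1*(-158933) = 158933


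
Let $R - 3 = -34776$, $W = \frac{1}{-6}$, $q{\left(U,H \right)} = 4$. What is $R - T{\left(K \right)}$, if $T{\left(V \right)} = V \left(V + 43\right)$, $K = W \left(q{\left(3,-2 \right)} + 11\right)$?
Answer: $- \frac{138687}{4} \approx -34672.0$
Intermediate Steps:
$W = - \frac{1}{6} \approx -0.16667$
$K = - \frac{5}{2}$ ($K = - \frac{4 + 11}{6} = \left(- \frac{1}{6}\right) 15 = - \frac{5}{2} \approx -2.5$)
$T{\left(V \right)} = V \left(43 + V\right)$
$R = -34773$ ($R = 3 - 34776 = -34773$)
$R - T{\left(K \right)} = -34773 - - \frac{5 \left(43 - \frac{5}{2}\right)}{2} = -34773 - \left(- \frac{5}{2}\right) \frac{81}{2} = -34773 - - \frac{405}{4} = -34773 + \frac{405}{4} = - \frac{138687}{4}$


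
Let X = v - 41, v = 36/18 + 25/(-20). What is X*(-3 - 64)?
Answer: 10787/4 ≈ 2696.8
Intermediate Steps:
v = 3/4 (v = 36*(1/18) + 25*(-1/20) = 2 - 5/4 = 3/4 ≈ 0.75000)
X = -161/4 (X = 3/4 - 41 = -161/4 ≈ -40.250)
X*(-3 - 64) = -161*(-3 - 64)/4 = -161/4*(-67) = 10787/4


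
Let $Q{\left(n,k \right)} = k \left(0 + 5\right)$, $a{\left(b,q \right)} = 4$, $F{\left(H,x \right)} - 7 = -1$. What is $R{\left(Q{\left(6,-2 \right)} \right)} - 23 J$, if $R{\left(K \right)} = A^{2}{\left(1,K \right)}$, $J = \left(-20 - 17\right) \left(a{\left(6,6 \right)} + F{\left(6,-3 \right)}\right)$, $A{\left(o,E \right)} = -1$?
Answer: $8511$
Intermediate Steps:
$F{\left(H,x \right)} = 6$ ($F{\left(H,x \right)} = 7 - 1 = 6$)
$Q{\left(n,k \right)} = 5 k$ ($Q{\left(n,k \right)} = k 5 = 5 k$)
$J = -370$ ($J = \left(-20 - 17\right) \left(4 + 6\right) = \left(-37\right) 10 = -370$)
$R{\left(K \right)} = 1$ ($R{\left(K \right)} = \left(-1\right)^{2} = 1$)
$R{\left(Q{\left(6,-2 \right)} \right)} - 23 J = 1 - -8510 = 1 + 8510 = 8511$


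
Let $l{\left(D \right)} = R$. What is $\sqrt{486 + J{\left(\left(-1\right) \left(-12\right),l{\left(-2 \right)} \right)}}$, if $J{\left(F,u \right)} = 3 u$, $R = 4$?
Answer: $\sqrt{498} \approx 22.316$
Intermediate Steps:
$l{\left(D \right)} = 4$
$\sqrt{486 + J{\left(\left(-1\right) \left(-12\right),l{\left(-2 \right)} \right)}} = \sqrt{486 + 3 \cdot 4} = \sqrt{486 + 12} = \sqrt{498}$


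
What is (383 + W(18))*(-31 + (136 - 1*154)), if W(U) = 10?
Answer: -19257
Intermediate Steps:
(383 + W(18))*(-31 + (136 - 1*154)) = (383 + 10)*(-31 + (136 - 1*154)) = 393*(-31 + (136 - 154)) = 393*(-31 - 18) = 393*(-49) = -19257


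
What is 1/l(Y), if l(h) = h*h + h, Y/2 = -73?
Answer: 1/21170 ≈ 4.7237e-5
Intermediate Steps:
Y = -146 (Y = 2*(-73) = -146)
l(h) = h + h² (l(h) = h² + h = h + h²)
1/l(Y) = 1/(-146*(1 - 146)) = 1/(-146*(-145)) = 1/21170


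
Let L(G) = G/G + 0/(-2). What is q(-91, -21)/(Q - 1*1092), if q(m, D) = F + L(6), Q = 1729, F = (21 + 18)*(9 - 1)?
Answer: 313/637 ≈ 0.49137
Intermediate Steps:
L(G) = 1 (L(G) = 1 + 0*(-½) = 1 + 0 = 1)
F = 312 (F = 39*8 = 312)
q(m, D) = 313 (q(m, D) = 312 + 1 = 313)
q(-91, -21)/(Q - 1*1092) = 313/(1729 - 1*1092) = 313/(1729 - 1092) = 313/637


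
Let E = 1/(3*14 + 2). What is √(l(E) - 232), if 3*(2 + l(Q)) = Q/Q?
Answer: I*√2103/3 ≈ 15.286*I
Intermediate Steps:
E = 1/44 (E = 1/(42 + 2) = 1/44 ≈ 0.022727)
l(Q) = -5/3 (l(Q) = -2 + (Q/Q)/3 = -2 + (⅓)*1 = -2 + ⅓ = -5/3)
√(l(E) - 232) = √(-5/3 - 232) = √(-701/3) = I*√2103/3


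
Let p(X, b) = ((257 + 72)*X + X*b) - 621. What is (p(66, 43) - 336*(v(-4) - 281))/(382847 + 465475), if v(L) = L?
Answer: 13299/94258 ≈ 0.14109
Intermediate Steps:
p(X, b) = -621 + 329*X + X*b (p(X, b) = (329*X + X*b) - 621 = -621 + 329*X + X*b)
(p(66, 43) - 336*(v(-4) - 281))/(382847 + 465475) = ((-621 + 329*66 + 66*43) - 336*(-4 - 281))/(382847 + 465475) = ((-621 + 21714 + 2838) - 336*(-285))/848322 = (23931 + 95760)*(1/848322) = 119691*(1/848322) = 13299/94258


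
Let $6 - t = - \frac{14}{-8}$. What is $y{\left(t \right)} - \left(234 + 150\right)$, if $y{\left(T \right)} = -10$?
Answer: $-394$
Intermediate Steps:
$t = \frac{17}{4}$ ($t = 6 - - \frac{14}{-8} = 6 - \left(-14\right) \left(- \frac{1}{8}\right) = 6 - \frac{7}{4} = \frac{17}{4} \approx 4.25$)
$y{\left(t \right)} - \left(234 + 150\right) = -10 - \left(234 + 150\right) = -10 - 384 = -394$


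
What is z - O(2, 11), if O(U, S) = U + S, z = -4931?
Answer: -4944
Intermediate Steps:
O(U, S) = S + U
z - O(2, 11) = -4931 - (11 + 2) = -4931 - 1*13 = -4931 - 13 = -4944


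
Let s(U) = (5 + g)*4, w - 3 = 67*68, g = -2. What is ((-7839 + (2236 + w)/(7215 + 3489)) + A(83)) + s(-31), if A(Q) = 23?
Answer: -27842407/3568 ≈ -7803.4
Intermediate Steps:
w = 4559 (w = 3 + 67*68 = 3 + 4556 = 4559)
s(U) = 12 (s(U) = (5 - 2)*4 = 3*4 = 12)
((-7839 + (2236 + w)/(7215 + 3489)) + A(83)) + s(-31) = ((-7839 + (2236 + 4559)/(7215 + 3489)) + 23) + 12 = ((-7839 + 6795/10704) + 23) + 12 = ((-7839 + 6795*(1/10704)) + 23) + 12 = ((-7839 + 2265/3568) + 23) + 12 = (-27967287/3568 + 23) + 12 = -27885223/3568 + 12 = -27842407/3568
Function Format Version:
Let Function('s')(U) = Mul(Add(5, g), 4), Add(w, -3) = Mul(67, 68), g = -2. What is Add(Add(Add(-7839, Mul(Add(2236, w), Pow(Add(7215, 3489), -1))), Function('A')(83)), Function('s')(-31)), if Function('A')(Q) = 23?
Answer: Rational(-27842407, 3568) ≈ -7803.4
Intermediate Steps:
w = 4559 (w = Add(3, Mul(67, 68)) = Add(3, 4556) = 4559)
Function('s')(U) = 12 (Function('s')(U) = Mul(Add(5, -2), 4) = Mul(3, 4) = 12)
Add(Add(Add(-7839, Mul(Add(2236, w), Pow(Add(7215, 3489), -1))), Function('A')(83)), Function('s')(-31)) = Add(Add(Add(-7839, Mul(Add(2236, 4559), Pow(Add(7215, 3489), -1))), 23), 12) = Add(Add(Add(-7839, Mul(6795, Pow(10704, -1))), 23), 12) = Add(Add(Add(-7839, Mul(6795, Rational(1, 10704))), 23), 12) = Add(Add(Add(-7839, Rational(2265, 3568)), 23), 12) = Add(Add(Rational(-27967287, 3568), 23), 12) = Add(Rational(-27885223, 3568), 12) = Rational(-27842407, 3568)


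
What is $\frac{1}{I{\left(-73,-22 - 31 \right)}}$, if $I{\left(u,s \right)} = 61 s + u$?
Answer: $- \frac{1}{3306} \approx -0.00030248$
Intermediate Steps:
$I{\left(u,s \right)} = u + 61 s$
$\frac{1}{I{\left(-73,-22 - 31 \right)}} = \frac{1}{-73 + 61 \left(-22 - 31\right)} = \frac{1}{-73 + 61 \left(-53\right)} = \frac{1}{-73 - 3233} = \frac{1}{-3306} = - \frac{1}{3306}$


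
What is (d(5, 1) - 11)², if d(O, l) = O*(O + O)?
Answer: 1521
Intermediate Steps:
d(O, l) = 2*O² (d(O, l) = O*(2*O) = 2*O²)
(d(5, 1) - 11)² = (2*5² - 11)² = (2*25 - 11)² = (50 - 11)² = 39² = 1521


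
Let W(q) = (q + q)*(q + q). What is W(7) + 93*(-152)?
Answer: -13940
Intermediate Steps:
W(q) = 4*q² (W(q) = (2*q)*(2*q) = 4*q²)
W(7) + 93*(-152) = 4*7² + 93*(-152) = 4*49 - 14136 = 196 - 14136 = -13940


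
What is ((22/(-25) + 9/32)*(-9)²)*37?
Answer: -1435563/800 ≈ -1794.5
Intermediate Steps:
((22/(-25) + 9/32)*(-9)²)*37 = ((22*(-1/25) + 9*(1/32))*81)*37 = ((-22/25 + 9/32)*81)*37 = -479/800*81*37 = -38799/800*37 = -1435563/800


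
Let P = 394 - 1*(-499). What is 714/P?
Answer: 714/893 ≈ 0.79955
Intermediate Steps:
P = 893 (P = 394 + 499 = 893)
714/P = 714/893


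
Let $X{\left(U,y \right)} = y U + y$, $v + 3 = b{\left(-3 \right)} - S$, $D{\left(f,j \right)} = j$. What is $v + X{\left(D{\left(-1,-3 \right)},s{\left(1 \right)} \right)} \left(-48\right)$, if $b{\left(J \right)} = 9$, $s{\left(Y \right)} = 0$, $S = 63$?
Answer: $-57$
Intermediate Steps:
$v = -57$ ($v = -3 + \left(9 - 63\right) = -3 - 54 = -57$)
$X{\left(U,y \right)} = y + U y$ ($X{\left(U,y \right)} = U y + y = y + U y$)
$v + X{\left(D{\left(-1,-3 \right)},s{\left(1 \right)} \right)} \left(-48\right) = -57 + 0 \left(1 - 3\right) \left(-48\right) = -57 + 0 \left(-2\right) \left(-48\right) = -57 + 0 \left(-48\right) = -57 + 0 = -57$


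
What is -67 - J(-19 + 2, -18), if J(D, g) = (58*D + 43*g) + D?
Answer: 1710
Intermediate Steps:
J(D, g) = 43*g + 59*D (J(D, g) = (43*g + 58*D) + D = 43*g + 59*D)
-67 - J(-19 + 2, -18) = -67 - (43*(-18) + 59*(-19 + 2)) = -67 - (-774 + 59*(-17)) = -67 - (-774 - 1003) = -67 - 1*(-1777) = -67 + 1777 = 1710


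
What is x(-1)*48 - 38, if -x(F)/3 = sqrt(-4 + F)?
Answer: -38 - 144*I*sqrt(5) ≈ -38.0 - 321.99*I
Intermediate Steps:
x(F) = -3*sqrt(-4 + F)
x(-1)*48 - 38 = -3*sqrt(-4 - 1)*48 - 38 = -3*I*sqrt(5)*48 - 38 = -144*I*sqrt(5) - 38 = -38 - 144*I*sqrt(5)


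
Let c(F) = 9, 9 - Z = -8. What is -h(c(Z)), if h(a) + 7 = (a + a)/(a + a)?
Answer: 6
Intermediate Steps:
Z = 17 (Z = 9 - 1*(-8) = 9 + 8 = 17)
h(a) = -6 (h(a) = -7 + (a + a)/(a + a) = -7 + (2*a)/((2*a)) = -7 + (2*a)*(1/(2*a)) = -7 + 1 = -6)
-h(c(Z)) = -1*(-6) = 6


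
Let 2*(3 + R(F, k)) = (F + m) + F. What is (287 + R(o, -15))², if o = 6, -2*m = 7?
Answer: 1329409/16 ≈ 83088.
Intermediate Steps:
m = -7/2 (m = -½*7 = -7/2 ≈ -3.5000)
R(F, k) = -19/4 + F (R(F, k) = -3 + ((F - 7/2) + F)/2 = -3 + ((-7/2 + F) + F)/2 = -3 + (-7/2 + 2*F)/2 = -3 + (-7/4 + F) = -19/4 + F)
(287 + R(o, -15))² = (287 + (-19/4 + 6))² = (287 + 5/4)² = (1153/4)² = 1329409/16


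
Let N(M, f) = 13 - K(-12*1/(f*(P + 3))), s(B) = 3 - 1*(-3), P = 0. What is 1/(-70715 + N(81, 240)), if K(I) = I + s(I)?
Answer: -60/4242479 ≈ -1.4143e-5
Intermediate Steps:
s(B) = 6 (s(B) = 3 + 3 = 6)
K(I) = 6 + I (K(I) = I + 6 = 6 + I)
N(M, f) = 7 + 4/f (N(M, f) = 13 - (6 - 12*1/(f*(0 + 3))) = 13 - (6 - 12*1/(3*f)) = 13 - (6 - 4/f) = 13 + (-6 + 4/f) = 7 + 4/f)
1/(-70715 + N(81, 240)) = 1/(-70715 + (7 + 4/240)) = 1/(-70715 + (7 + 4*(1/240))) = 1/(-70715 + (7 + 1/60)) = 1/(-70715 + 421/60) = 1/(-4242479/60) = -60/4242479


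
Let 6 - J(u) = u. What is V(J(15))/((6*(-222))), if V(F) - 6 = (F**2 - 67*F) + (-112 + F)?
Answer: -569/1332 ≈ -0.42718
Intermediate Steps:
J(u) = 6 - u
V(F) = -106 + F**2 - 66*F (V(F) = 6 + ((F**2 - 67*F) + (-112 + F)) = 6 + (-112 + F**2 - 66*F) = -106 + F**2 - 66*F)
V(J(15))/((6*(-222))) = (-106 + (6 - 1*15)**2 - 66*(6 - 1*15))/((6*(-222))) = (-106 + (6 - 15)**2 - 66*(6 - 15))/(-1332) = (-106 + (-9)**2 - 66*(-9))*(-1/1332) = (-106 + 81 + 594)*(-1/1332) = 569*(-1/1332) = -569/1332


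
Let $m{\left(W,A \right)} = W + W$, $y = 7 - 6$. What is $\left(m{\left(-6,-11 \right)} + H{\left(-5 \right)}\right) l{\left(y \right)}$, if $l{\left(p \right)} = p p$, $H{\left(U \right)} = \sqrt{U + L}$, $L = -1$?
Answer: $-12 + i \sqrt{6} \approx -12.0 + 2.4495 i$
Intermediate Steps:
$H{\left(U \right)} = \sqrt{-1 + U}$ ($H{\left(U \right)} = \sqrt{U - 1} = \sqrt{-1 + U}$)
$y = 1$ ($y = 7 - 6 = 1$)
$m{\left(W,A \right)} = 2 W$
$l{\left(p \right)} = p^{2}$
$\left(m{\left(-6,-11 \right)} + H{\left(-5 \right)}\right) l{\left(y \right)} = \left(2 \left(-6\right) + \sqrt{-1 - 5}\right) 1^{2} = \left(-12 + \sqrt{-6}\right) 1 = \left(-12 + i \sqrt{6}\right) 1 = -12 + i \sqrt{6}$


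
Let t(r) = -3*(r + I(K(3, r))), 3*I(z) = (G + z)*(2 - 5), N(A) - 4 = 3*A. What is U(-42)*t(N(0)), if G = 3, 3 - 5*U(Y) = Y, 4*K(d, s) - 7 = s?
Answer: 189/4 ≈ 47.250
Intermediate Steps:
K(d, s) = 7/4 + s/4
U(Y) = ⅗ - Y/5
N(A) = 4 + 3*A
I(z) = -3 - z (I(z) = ((3 + z)*(2 - 5))/3 = ((3 + z)*(-3))/3 = (-9 - 3*z)/3 = -3 - z)
t(r) = 57/4 - 9*r/4 (t(r) = -3*(r + (-3 - (7/4 + r/4))) = -3*(r + (-3 + (-7/4 - r/4))) = -3*(r + (-19/4 - r/4)) = -3*(-19/4 + 3*r/4) = 57/4 - 9*r/4)
U(-42)*t(N(0)) = (⅗ - ⅕*(-42))*(57/4 - 9*(4 + 3*0)/4) = (⅗ + 42/5)*(57/4 - 9*(4 + 0)/4) = 9*(57/4 - 9/4*4) = 9*(57/4 - 9) = 9*(21/4) = 189/4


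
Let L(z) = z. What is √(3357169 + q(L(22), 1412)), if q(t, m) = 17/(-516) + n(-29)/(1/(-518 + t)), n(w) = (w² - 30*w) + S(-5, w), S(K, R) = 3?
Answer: √166877609907/258 ≈ 1583.4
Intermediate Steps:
n(w) = 3 + w² - 30*w (n(w) = (w² - 30*w) + 3 = 3 + w² - 30*w)
q(t, m) = -458131649/516 + 1714*t (q(t, m) = 17/(-516) + (3 + (-29)² - 30*(-29))/(1/(-518 + t)) = 17*(-1/516) + (3 + 841 + 870)*(-518 + t) = -17/516 + 1714*(-518 + t) = -17/516 + (-887852 + 1714*t) = -458131649/516 + 1714*t)
√(3357169 + q(L(22), 1412)) = √(3357169 + (-458131649/516 + 1714*22)) = √(3357169 + (-458131649/516 + 37708)) = √(3357169 - 438674321/516) = √(1293624883/516) = √166877609907/258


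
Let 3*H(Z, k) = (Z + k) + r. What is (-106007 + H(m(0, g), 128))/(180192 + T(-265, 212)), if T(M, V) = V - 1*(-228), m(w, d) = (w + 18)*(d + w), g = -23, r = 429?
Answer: -158939/270948 ≈ -0.58660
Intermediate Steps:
m(w, d) = (18 + w)*(d + w)
H(Z, k) = 143 + Z/3 + k/3 (H(Z, k) = ((Z + k) + 429)/3 = (429 + Z + k)/3 = 143 + Z/3 + k/3)
T(M, V) = 228 + V (T(M, V) = V + 228 = 228 + V)
(-106007 + H(m(0, g), 128))/(180192 + T(-265, 212)) = (-106007 + (143 + (0**2 + 18*(-23) + 18*0 - 23*0)/3 + (1/3)*128))/(180192 + (228 + 212)) = (-106007 + (143 + (0 - 414 + 0 + 0)/3 + 128/3))/(180192 + 440) = (-106007 + (143 + (1/3)*(-414) + 128/3))/180632 = (-106007 + (143 - 138 + 128/3))*(1/180632) = (-106007 + 143/3)*(1/180632) = -317878/3*1/180632 = -158939/270948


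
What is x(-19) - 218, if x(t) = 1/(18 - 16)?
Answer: -435/2 ≈ -217.50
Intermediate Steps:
x(t) = 1/2
x(-19) - 218 = 1/2 - 218 = -435/2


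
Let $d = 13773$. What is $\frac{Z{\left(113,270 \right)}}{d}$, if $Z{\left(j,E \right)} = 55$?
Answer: $\frac{55}{13773} \approx 0.0039933$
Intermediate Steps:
$\frac{Z{\left(113,270 \right)}}{d} = \frac{55}{13773}$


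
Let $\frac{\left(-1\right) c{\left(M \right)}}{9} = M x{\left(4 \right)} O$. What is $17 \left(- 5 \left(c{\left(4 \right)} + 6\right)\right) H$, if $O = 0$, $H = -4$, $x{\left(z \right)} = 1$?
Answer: $2040$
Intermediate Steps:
$c{\left(M \right)} = 0$ ($c{\left(M \right)} = - 9 M 1 \cdot 0 = - 9 M 0 = \left(-9\right) 0 = 0$)
$17 \left(- 5 \left(c{\left(4 \right)} + 6\right)\right) H = 17 \left(- 5 \left(0 + 6\right)\right) \left(-4\right) = 17 \left(\left(-5\right) 6\right) \left(-4\right) = 17 \left(-30\right) \left(-4\right) = \left(-510\right) \left(-4\right) = 2040$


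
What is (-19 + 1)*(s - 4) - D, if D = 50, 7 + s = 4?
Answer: 76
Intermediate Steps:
s = -3 (s = -7 + 4 = -3)
(-19 + 1)*(s - 4) - D = (-19 + 1)*(-3 - 4) - 1*50 = -18*(-7) - 50 = 126 - 50 = 76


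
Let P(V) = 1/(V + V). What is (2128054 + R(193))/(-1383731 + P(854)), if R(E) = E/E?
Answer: -3634717940/2363412547 ≈ -1.5379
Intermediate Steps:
R(E) = 1
P(V) = 1/(2*V)
(2128054 + R(193))/(-1383731 + P(854)) = (2128054 + 1)/(-1383731 + (½)/854) = 2128055/(-1383731 + (½)*(1/854)) = 2128055/(-1383731 + 1/1708) = 2128055/(-2363412547/1708) = 2128055*(-1708/2363412547) = -3634717940/2363412547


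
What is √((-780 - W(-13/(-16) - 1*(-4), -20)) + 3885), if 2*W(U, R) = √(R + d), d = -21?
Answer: √(12420 - 2*I*√41)/2 ≈ 55.723 - 0.028728*I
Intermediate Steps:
W(U, R) = √(-21 + R)/2 (W(U, R) = √(R - 21)/2 = √(-21 + R)/2)
√((-780 - W(-13/(-16) - 1*(-4), -20)) + 3885) = √((-780 - √(-21 - 20)/2) + 3885) = √((-780 - √(-41)/2) + 3885) = √((-780 - I*√41/2) + 3885) = √(3105 - I*√41/2)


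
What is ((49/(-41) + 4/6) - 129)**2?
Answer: 253828624/15129 ≈ 16778.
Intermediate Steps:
((49/(-41) + 4/6) - 129)**2 = ((49*(-1/41) + 4*(1/6)) - 129)**2 = ((-49/41 + 2/3) - 129)**2 = (-65/123 - 129)**2 = (-15932/123)**2 = 253828624/15129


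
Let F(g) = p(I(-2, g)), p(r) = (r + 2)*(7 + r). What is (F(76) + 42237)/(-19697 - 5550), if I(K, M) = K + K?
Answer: -42231/25247 ≈ -1.6727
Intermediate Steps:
I(K, M) = 2*K
p(r) = (2 + r)*(7 + r)
F(g) = -6 (F(g) = 14 + (2*(-2))² + 9*(2*(-2)) = 14 + (-4)² + 9*(-4) = 14 + 16 - 36 = -6)
(F(76) + 42237)/(-19697 - 5550) = (-6 + 42237)/(-19697 - 5550) = 42231/(-25247) = 42231*(-1/25247) = -42231/25247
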